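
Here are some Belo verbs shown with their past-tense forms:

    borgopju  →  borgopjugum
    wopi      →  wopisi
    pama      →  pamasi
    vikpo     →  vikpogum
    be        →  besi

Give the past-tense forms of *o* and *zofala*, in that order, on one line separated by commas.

ogum, zofalasi

The alternation tracks the last vowel of the stem — -gum when the last vowel of the stem is a rounded vowel (*borgopju*, *vikpo*); -si when the last vowel of the stem is an unrounded vowel (*wopi*, *pama*, *be*).
The last vowel of *o* is /o/, which is a rounded vowel, so the suffix is -gum, giving *ogum*.
*zofala*: last vowel = /a/, an unrounded vowel → -si → *zofalasi*.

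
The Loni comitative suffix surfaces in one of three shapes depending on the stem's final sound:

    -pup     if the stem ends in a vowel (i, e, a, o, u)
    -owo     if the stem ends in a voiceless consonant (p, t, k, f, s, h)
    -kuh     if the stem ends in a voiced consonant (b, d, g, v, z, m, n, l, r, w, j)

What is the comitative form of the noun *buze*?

The final sound of *buze* is /e/, which is a vowel, so the suffix is -pup, giving *buzepup*.

buzepup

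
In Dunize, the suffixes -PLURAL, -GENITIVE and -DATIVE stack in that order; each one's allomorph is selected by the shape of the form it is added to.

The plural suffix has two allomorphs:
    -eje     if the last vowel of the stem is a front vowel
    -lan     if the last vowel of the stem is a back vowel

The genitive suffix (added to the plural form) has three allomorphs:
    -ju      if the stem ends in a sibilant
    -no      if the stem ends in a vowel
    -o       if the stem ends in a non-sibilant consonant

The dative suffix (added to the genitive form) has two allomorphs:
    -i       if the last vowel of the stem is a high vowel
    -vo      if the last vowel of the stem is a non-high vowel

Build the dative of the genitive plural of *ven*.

venejenovo

*ven*: last vowel = /e/, a front vowel → -eje → *veneje*.
The plural form *veneje*: final sound = /e/, a vowel → -no → *venejeno*.
The genitive form *venejeno*: last vowel = /o/, a non-high vowel → -vo → *venejenovo*.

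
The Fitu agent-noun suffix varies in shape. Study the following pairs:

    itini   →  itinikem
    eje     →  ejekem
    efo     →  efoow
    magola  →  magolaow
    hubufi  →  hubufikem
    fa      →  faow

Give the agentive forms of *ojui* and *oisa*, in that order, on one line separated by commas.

ojuikem, oisaow

The alternation tracks the last vowel of the stem — -kem when the last vowel of the stem is a front vowel (*itini*, *eje*, *hubufi*); -ow when the last vowel of the stem is a back vowel (*efo*, *magola*, *fa*).
*ojui*: last vowel = /i/, a front vowel → -kem → *ojuikem*.
*oisa*: last vowel = /a/, a back vowel → -ow → *oisaow*.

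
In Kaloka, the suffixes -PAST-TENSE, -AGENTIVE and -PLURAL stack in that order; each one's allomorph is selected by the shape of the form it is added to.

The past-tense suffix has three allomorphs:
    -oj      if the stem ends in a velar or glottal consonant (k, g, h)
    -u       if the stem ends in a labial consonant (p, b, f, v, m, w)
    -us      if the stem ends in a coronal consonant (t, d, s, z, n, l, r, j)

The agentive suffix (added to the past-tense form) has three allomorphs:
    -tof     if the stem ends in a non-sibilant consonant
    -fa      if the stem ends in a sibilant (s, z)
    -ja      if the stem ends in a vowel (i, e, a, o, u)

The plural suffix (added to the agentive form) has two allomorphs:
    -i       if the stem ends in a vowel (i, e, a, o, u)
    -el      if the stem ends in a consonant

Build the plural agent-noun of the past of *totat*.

totatusfai

*totat*: final consonant = /t/, coronal → -us → *totatus*.
Since the final sound of the past-tense form *totatus* is /s/ (a sibilant), it takes -fa, giving *totatusfa*.
The agentive form *totatusfa* — final sound /a/ (a vowel) → -i → *totatusfai*.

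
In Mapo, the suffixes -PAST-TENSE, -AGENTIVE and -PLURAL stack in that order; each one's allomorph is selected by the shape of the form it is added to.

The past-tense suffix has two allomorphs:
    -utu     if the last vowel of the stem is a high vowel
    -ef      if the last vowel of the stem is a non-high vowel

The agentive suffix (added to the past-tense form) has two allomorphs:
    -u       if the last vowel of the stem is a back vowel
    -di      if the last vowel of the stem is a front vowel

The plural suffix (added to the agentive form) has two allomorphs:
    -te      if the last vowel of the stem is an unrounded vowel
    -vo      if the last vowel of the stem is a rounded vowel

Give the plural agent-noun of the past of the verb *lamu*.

lamuutuuvo

*lamu*: last vowel = /u/, a high vowel → -utu → *lamuutu*.
Since the last vowel of the past-tense form *lamuutu* is /u/ (a back vowel), it takes -u, giving *lamuutuu*.
The last vowel of the agentive form *lamuutuu* is /u/, which is a rounded vowel, so the plural suffix is -vo, giving *lamuutuuvo*.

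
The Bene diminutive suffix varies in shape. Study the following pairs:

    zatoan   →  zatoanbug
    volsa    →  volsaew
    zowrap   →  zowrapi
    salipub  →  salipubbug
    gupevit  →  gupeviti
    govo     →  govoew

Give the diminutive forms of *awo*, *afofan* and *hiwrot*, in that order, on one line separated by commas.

Looking at the final sound of each stem: -i when the stem ends in a voiceless consonant (*zowrap*, *gupevit*); -bug when the stem ends in a voiced consonant (*zatoan*, *salipub*); -ew when the stem ends in a vowel (*volsa*, *govo*).
Since the final sound of *awo* is /o/ (a vowel), it takes -ew, giving *awoew*.
Since the final sound of *afofan* is /n/ (a voiced consonant), it takes -bug, giving *afofanbug*.
*hiwrot*: final sound = /t/, a voiceless consonant → -i → *hiwroti*.

awoew, afofanbug, hiwroti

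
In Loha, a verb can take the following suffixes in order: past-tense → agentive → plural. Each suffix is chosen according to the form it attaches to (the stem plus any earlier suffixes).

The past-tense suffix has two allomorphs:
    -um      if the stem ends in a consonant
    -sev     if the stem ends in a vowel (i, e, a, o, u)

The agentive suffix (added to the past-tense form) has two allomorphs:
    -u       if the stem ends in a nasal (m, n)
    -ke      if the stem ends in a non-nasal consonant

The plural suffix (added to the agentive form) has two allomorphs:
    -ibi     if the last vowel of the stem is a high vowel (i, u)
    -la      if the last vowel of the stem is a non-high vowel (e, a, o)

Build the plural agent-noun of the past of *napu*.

*napu* — final sound /u/ (a vowel) → -sev → *napusev*.
The past-tense form *napusev* — final consonant /v/ (non-nasal) → -ke → *napusevke*.
The agentive form *napusevke*: last vowel = /e/, a non-high vowel → -la → *napusevkela*.

napusevkela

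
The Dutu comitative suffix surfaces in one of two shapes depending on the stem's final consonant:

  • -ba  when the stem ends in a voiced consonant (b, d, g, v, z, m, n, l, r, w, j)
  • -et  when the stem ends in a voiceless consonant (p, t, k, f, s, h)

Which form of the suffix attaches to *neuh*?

The final consonant of *neuh* is /h/, which is voiceless, so the suffix is -et.

-et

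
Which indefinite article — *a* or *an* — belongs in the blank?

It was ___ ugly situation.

an

The indefinite article is chosen by the initial *sound* of the following word, not its spelling.
*ugly* begins with the sound /ʌ/ (u pronounced /ʌ/) — a vowel sound.
So the article is *an*: It was an ugly situation.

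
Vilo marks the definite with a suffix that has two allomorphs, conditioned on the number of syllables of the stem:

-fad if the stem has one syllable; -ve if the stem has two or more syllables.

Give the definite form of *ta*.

With one syllable, *ta* takes -fad → *tafad*.

tafad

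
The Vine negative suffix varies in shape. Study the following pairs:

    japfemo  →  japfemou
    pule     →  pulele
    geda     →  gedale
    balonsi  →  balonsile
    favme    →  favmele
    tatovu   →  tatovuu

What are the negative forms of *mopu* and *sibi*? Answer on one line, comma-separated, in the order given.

mopuu, sibile

The suffix is conditioned by the last vowel: -u when the last vowel of the stem is a rounded vowel (*japfemo*, *tatovu*); -le when the last vowel of the stem is an unrounded vowel (*pule*, *geda*, *balonsi*, *favme*).
Since the last vowel of *mopu* is /u/ (a rounded vowel), it takes -u, giving *mopuu*.
Since the last vowel of *sibi* is /i/ (an unrounded vowel), it takes -le, giving *sibile*.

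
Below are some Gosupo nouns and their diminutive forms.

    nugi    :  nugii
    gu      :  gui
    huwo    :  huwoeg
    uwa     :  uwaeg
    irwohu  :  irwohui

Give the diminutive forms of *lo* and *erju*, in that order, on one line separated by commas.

loeg, erjui

The pattern is height harmony: -i when the last vowel of the stem is a high vowel (*nugi*, *gu*, *irwohu*); -eg when the last vowel of the stem is a non-high vowel (*huwo*, *uwa*).
The last vowel of *lo* is /o/, which is a non-high vowel, so the suffix is -eg, giving *loeg*.
*erju* — last vowel /u/ (a high vowel) → -i → *erjui*.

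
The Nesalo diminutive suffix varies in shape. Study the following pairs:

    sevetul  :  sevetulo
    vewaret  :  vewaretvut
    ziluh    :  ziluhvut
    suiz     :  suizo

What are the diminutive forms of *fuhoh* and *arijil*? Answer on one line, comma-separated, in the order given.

fuhohvut, arijilo

Looking at the final consonant of each stem: -vut when the stem ends in a voiceless consonant (*vewaret*, *ziluh*); -o when the stem ends in a voiced consonant (*sevetul*, *suiz*).
*fuhoh*: final consonant = /h/, voiceless → -vut → *fuhohvut*.
The final consonant of *arijil* is /l/, which is voiced, so the suffix is -o, giving *arijilo*.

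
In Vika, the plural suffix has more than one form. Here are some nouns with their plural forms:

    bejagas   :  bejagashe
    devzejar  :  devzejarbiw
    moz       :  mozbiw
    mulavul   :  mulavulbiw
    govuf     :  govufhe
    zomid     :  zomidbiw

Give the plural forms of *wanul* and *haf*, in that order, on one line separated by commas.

wanulbiw, hafhe

Looking at the final consonant of each stem: -he when the stem ends in a voiceless consonant (*bejagas*, *govuf*); -biw when the stem ends in a voiced consonant (*devzejar*, *moz*, *mulavul*, *zomid*).
*wanul* — final consonant /l/ (voiced) → -biw → *wanulbiw*.
The final consonant of *haf* is /f/, which is voiceless, so the suffix is -he, giving *hafhe*.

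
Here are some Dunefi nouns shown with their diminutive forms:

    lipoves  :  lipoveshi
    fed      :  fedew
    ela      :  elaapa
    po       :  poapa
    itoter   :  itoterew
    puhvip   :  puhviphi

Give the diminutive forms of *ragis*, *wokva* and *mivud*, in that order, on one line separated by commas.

The pattern is voicing of the final sound: -hi when the stem ends in a voiceless consonant (*lipoves*, *puhvip*); -ew when the stem ends in a voiced consonant (*fed*, *itoter*); -apa when the stem ends in a vowel (*ela*, *po*).
*ragis*: final sound = /s/, a voiceless consonant → -hi → *ragishi*.
*wokva*: final sound = /a/, a vowel → -apa → *wokvaapa*.
Since the final sound of *mivud* is /d/ (a voiced consonant), it takes -ew, giving *mivudew*.

ragishi, wokvaapa, mivudew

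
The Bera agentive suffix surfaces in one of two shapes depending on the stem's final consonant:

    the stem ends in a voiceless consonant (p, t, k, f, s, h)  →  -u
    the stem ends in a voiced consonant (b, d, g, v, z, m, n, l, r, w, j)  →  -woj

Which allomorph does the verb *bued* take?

-woj

*bued* — final consonant /d/ (voiced) → -woj.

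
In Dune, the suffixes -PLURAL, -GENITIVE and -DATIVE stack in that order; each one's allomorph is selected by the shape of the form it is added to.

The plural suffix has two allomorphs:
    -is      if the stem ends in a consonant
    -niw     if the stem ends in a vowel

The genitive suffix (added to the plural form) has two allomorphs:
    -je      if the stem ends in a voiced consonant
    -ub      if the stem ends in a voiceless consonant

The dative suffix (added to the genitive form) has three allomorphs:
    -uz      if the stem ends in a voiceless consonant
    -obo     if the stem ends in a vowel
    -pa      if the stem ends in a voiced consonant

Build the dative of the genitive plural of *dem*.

demisubpa

The final sound of *dem* is /m/, which is a consonant, so the plural suffix is -is, giving *demis*.
The final consonant of the plural form *demis* is /s/, which is voiceless, so the genitive suffix is -ub, giving *demisub*.
Since the final sound of the genitive form *demisub* is /b/ (a voiced consonant), it takes -pa, giving *demisubpa*.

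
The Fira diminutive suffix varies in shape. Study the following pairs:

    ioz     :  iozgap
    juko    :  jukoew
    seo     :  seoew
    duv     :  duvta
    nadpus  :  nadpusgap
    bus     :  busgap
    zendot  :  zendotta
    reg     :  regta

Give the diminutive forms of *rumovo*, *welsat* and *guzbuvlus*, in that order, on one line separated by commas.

rumovoew, welsatta, guzbuvlusgap

The pattern is sibilance of the final sound: -gap when the stem ends in a sibilant (*ioz*, *nadpus*, *bus*); -ta when the stem ends in a non-sibilant consonant (*duv*, *zendot*, *reg*); -ew when the stem ends in a vowel (*juko*, *seo*).
Since the final sound of *rumovo* is /o/ (a vowel), it takes -ew, giving *rumovoew*.
*welsat* — final sound /t/ (a non-sibilant consonant) → -ta → *welsatta*.
The final sound of *guzbuvlus* is /s/, which is a sibilant, so the suffix is -gap, giving *guzbuvlusgap*.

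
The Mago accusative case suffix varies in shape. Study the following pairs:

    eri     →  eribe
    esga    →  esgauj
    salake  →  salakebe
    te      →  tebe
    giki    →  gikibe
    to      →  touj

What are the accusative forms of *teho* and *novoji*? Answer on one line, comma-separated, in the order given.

tehouj, novojibe

The suffix is conditioned by the last vowel: -be when the last vowel of the stem is a front vowel (*eri*, *salake*, *te*, *giki*); -uj when the last vowel of the stem is a back vowel (*esga*, *to*).
*teho*: last vowel = /o/, a back vowel → -uj → *tehouj*.
Since the last vowel of *novoji* is /i/ (a front vowel), it takes -be, giving *novojibe*.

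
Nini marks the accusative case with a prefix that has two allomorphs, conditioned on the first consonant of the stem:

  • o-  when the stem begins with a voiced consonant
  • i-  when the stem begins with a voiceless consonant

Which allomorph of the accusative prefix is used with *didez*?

o-

*didez*: first consonant = /d/, voiced → o-.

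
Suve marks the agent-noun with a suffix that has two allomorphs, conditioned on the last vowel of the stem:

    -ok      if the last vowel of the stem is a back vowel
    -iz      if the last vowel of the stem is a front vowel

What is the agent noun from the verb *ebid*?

ebidiz

*ebid*: last vowel = /i/, a front vowel → -iz → *ebidiz*.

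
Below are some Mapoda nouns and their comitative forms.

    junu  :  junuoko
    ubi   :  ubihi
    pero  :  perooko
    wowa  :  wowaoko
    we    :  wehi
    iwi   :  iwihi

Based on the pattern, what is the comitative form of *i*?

ihi

The pattern is front/back vowel harmony: -hi when the last vowel of the stem is a front vowel (*ubi*, *we*, *iwi*); -oko when the last vowel of the stem is a back vowel (*junu*, *pero*, *wowa*).
*i*: last vowel = /i/, a front vowel → -hi → *ihi*.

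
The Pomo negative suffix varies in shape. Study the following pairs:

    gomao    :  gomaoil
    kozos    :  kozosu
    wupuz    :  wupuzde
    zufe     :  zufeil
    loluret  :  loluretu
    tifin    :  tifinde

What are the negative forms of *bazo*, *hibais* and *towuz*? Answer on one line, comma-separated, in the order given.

The alternation tracks the final sound of the stem — -u when the stem ends in a voiceless consonant (*kozos*, *loluret*); -de when the stem ends in a voiced consonant (*wupuz*, *tifin*); -il when the stem ends in a vowel (*gomao*, *zufe*).
*bazo* — final sound /o/ (a vowel) → -il → *bazoil*.
*hibais*: final sound = /s/, a voiceless consonant → -u → *hibaisu*.
The final sound of *towuz* is /z/, which is a voiced consonant, so the suffix is -de, giving *towuzde*.

bazoil, hibaisu, towuzde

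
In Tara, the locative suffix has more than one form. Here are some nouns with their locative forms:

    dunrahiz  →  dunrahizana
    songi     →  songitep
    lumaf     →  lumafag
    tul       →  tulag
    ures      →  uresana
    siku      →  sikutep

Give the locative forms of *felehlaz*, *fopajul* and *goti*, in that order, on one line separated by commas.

The alternation tracks the final sound of the stem — -ana when the stem ends in a sibilant (*dunrahiz*, *ures*); -ag when the stem ends in a non-sibilant consonant (*lumaf*, *tul*); -tep when the stem ends in a vowel (*songi*, *siku*).
*felehlaz* — final sound /z/ (a sibilant) → -ana → *felehlazana*.
Since the final sound of *fopajul* is /l/ (a non-sibilant consonant), it takes -ag, giving *fopajulag*.
*goti* — final sound /i/ (a vowel) → -tep → *gotitep*.

felehlazana, fopajulag, gotitep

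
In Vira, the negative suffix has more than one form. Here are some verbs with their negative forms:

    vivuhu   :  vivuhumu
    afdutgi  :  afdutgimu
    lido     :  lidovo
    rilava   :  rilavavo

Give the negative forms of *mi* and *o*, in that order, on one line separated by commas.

Looking at the last vowel of each stem: -mu when the last vowel of the stem is a high vowel (*vivuhu*, *afdutgi*); -vo when the last vowel of the stem is a non-high vowel (*lido*, *rilava*).
*mi*: last vowel = /i/, a high vowel → -mu → *mimu*.
Since the last vowel of *o* is /o/ (a non-high vowel), it takes -vo, giving *ovo*.

mimu, ovo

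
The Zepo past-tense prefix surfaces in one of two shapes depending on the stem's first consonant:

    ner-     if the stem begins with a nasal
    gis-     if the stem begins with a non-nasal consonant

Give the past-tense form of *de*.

Since the first consonant of *de* is /d/ (non-nasal), it takes gis-, giving *gisde*.

gisde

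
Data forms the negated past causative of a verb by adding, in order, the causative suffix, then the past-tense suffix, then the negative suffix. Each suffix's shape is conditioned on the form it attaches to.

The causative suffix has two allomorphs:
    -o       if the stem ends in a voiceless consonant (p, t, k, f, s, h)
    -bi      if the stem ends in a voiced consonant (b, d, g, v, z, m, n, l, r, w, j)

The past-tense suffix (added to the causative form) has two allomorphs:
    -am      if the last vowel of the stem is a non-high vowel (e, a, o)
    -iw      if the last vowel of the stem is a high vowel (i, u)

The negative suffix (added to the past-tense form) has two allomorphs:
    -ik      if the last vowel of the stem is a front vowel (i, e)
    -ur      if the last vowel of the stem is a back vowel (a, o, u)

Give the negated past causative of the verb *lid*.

The final consonant of *lid* is /d/, which is voiced, so the causative suffix is -bi, giving *lidbi*.
The last vowel of the causative form *lidbi* is /i/, which is a high vowel, so the past-tense suffix is -iw, giving *lidbiiw*.
The past-tense form *lidbiiw*: last vowel = /i/, a front vowel → -ik → *lidbiiwik*.

lidbiiwik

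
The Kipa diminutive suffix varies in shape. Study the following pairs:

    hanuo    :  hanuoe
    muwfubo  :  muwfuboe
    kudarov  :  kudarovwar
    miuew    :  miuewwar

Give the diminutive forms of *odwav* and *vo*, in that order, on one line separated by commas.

odwavwar, voe

The pattern is consonant vs. vowel: -war when the stem ends in a consonant (*kudarov*, *miuew*); -e when the stem ends in a vowel (*hanuo*, *muwfubo*).
The final sound of *odwav* is /v/, which is a consonant, so the suffix is -war, giving *odwavwar*.
The final sound of *vo* is /o/, which is a vowel, so the suffix is -e, giving *voe*.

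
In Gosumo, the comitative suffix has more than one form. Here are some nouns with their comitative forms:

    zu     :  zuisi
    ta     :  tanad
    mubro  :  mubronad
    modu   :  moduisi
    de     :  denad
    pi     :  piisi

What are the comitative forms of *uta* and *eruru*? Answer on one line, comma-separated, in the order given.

The alternation tracks the last vowel of the stem — -isi when the last vowel of the stem is a high vowel (*zu*, *modu*, *pi*); -nad when the last vowel of the stem is a non-high vowel (*ta*, *mubro*, *de*).
*uta*: last vowel = /a/, a non-high vowel → -nad → *utanad*.
The last vowel of *eruru* is /u/, which is a high vowel, so the suffix is -isi, giving *eruruisi*.

utanad, eruruisi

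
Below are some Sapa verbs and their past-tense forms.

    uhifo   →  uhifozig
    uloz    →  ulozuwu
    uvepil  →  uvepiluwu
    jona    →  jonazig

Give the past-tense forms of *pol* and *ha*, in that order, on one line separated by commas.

poluwu, hazig

Looking at the final sound of each stem: -uwu when the stem ends in a consonant (*uloz*, *uvepil*); -zig when the stem ends in a vowel (*uhifo*, *jona*).
*pol*: final sound = /l/, a consonant → -uwu → *poluwu*.
The final sound of *ha* is /a/, which is a vowel, so the suffix is -zig, giving *hazig*.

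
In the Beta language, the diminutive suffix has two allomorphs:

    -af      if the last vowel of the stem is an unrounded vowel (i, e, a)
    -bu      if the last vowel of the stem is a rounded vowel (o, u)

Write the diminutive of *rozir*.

roziraf

The last vowel of *rozir* is /i/, which is an unrounded vowel, so the suffix is -af, giving *roziraf*.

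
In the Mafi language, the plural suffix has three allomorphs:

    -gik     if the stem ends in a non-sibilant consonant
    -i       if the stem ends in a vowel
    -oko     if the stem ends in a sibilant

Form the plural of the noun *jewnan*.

*jewnan*: final sound = /n/, a non-sibilant consonant → -gik → *jewnangik*.

jewnangik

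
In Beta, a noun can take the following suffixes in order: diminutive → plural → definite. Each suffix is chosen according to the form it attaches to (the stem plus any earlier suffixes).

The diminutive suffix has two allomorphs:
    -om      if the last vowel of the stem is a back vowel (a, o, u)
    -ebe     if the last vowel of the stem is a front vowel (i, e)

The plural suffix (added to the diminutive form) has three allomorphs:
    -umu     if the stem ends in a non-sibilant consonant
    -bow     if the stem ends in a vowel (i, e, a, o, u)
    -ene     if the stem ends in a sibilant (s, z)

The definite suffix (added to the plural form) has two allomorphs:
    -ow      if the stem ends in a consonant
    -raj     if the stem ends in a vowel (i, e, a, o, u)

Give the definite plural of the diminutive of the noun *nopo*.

*nopo* — last vowel /o/ (a back vowel) → -om → *nopoom*.
The diminutive form *nopoom*: final sound = /m/, a non-sibilant consonant → -umu → *nopoomumu*.
The final sound of the plural form *nopoomumu* is /u/, which is a vowel, so the definite suffix is -raj, giving *nopoomumuraj*.

nopoomumuraj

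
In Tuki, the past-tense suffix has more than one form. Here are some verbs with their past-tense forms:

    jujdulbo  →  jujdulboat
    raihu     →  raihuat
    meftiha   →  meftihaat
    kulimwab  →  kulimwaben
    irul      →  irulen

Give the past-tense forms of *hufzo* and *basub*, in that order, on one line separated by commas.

The pattern is consonant vs. vowel: -en when the stem ends in a consonant (*kulimwab*, *irul*); -at when the stem ends in a vowel (*jujdulbo*, *raihu*, *meftiha*).
*hufzo*: final sound = /o/, a vowel → -at → *hufzoat*.
The final sound of *basub* is /b/, which is a consonant, so the suffix is -en, giving *basuben*.

hufzoat, basuben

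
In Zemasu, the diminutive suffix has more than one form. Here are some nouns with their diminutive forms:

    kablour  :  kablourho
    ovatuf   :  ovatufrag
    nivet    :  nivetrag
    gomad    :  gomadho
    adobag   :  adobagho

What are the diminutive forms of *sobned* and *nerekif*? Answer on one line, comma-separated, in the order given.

sobnedho, nerekifrag

The suffix is conditioned by the final consonant: -rag when the stem ends in a voiceless consonant (*ovatuf*, *nivet*); -ho when the stem ends in a voiced consonant (*kablour*, *gomad*, *adobag*).
Since the final consonant of *sobned* is /d/ (voiced), it takes -ho, giving *sobnedho*.
*nerekif*: final consonant = /f/, voiceless → -rag → *nerekifrag*.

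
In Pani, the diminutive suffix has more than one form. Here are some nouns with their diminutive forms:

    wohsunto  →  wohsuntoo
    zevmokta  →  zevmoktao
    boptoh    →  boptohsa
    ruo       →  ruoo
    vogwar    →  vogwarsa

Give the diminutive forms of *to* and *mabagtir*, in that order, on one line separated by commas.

too, mabagtirsa

The suffix is conditioned by the final sound: -sa when the stem ends in a consonant (*boptoh*, *vogwar*); -o when the stem ends in a vowel (*wohsunto*, *zevmokta*, *ruo*).
Since the final sound of *to* is /o/ (a vowel), it takes -o, giving *too*.
Since the final sound of *mabagtir* is /r/ (a consonant), it takes -sa, giving *mabagtirsa*.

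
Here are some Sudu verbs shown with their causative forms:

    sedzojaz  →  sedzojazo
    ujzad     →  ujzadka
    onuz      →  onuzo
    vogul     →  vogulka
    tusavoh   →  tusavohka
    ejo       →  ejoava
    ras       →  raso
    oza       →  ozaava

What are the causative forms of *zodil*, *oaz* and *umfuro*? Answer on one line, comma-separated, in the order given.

The alternation tracks the final sound of the stem — -o when the stem ends in a sibilant (*sedzojaz*, *onuz*, *ras*); -ka when the stem ends in a non-sibilant consonant (*ujzad*, *vogul*, *tusavoh*); -ava when the stem ends in a vowel (*ejo*, *oza*).
The final sound of *zodil* is /l/, which is a non-sibilant consonant, so the suffix is -ka, giving *zodilka*.
The final sound of *oaz* is /z/, which is a sibilant, so the suffix is -o, giving *oazo*.
Since the final sound of *umfuro* is /o/ (a vowel), it takes -ava, giving *umfuroava*.

zodilka, oazo, umfuroava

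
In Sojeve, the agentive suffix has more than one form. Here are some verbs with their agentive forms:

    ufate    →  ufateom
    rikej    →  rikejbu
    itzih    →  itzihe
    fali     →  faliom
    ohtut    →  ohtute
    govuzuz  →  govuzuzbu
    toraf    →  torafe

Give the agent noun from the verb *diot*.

The pattern is voicing of the final sound: -e when the stem ends in a voiceless consonant (*itzih*, *ohtut*, *toraf*); -bu when the stem ends in a voiced consonant (*rikej*, *govuzuz*); -om when the stem ends in a vowel (*ufate*, *fali*).
Since the final sound of *diot* is /t/ (a voiceless consonant), it takes -e, giving *diote*.

diote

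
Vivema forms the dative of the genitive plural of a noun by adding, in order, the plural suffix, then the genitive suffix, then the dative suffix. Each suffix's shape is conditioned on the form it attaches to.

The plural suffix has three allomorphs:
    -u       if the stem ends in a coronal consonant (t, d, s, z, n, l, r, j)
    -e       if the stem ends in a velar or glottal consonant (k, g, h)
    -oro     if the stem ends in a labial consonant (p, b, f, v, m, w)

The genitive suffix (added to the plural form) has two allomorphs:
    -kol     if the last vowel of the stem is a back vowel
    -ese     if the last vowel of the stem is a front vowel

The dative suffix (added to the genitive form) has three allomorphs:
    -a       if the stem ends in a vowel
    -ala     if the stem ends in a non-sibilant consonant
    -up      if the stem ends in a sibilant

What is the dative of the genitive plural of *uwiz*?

The final consonant of *uwiz* is /z/, which is coronal, so the plural suffix is -u, giving *uwizu*.
The plural form *uwizu*: last vowel = /u/, a back vowel → -kol → *uwizukol*.
The genitive form *uwizukol* — final sound /l/ (a non-sibilant consonant) → -ala → *uwizukolala*.

uwizukolala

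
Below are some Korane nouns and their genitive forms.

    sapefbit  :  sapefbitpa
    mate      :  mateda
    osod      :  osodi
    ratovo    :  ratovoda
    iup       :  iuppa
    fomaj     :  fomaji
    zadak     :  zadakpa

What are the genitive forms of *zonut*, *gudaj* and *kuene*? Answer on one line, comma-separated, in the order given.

The pattern is voicing of the final sound: -pa when the stem ends in a voiceless consonant (*sapefbit*, *iup*, *zadak*); -i when the stem ends in a voiced consonant (*osod*, *fomaj*); -da when the stem ends in a vowel (*mate*, *ratovo*).
The final sound of *zonut* is /t/, which is a voiceless consonant, so the suffix is -pa, giving *zonutpa*.
The final sound of *gudaj* is /j/, which is a voiced consonant, so the suffix is -i, giving *gudaji*.
*kuene* — final sound /e/ (a vowel) → -da → *kueneda*.

zonutpa, gudaji, kueneda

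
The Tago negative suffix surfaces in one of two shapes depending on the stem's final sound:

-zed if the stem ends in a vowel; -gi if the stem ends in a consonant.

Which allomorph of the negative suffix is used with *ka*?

-zed

*ka*: final sound = /a/, a vowel → -zed.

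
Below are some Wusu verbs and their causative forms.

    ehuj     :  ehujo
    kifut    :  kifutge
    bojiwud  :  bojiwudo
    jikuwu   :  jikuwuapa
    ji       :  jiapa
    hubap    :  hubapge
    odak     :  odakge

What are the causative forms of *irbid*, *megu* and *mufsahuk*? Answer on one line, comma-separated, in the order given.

The suffix is conditioned by the final sound: -ge when the stem ends in a voiceless consonant (*kifut*, *hubap*, *odak*); -o when the stem ends in a voiced consonant (*ehuj*, *bojiwud*); -apa when the stem ends in a vowel (*jikuwu*, *ji*).
Since the final sound of *irbid* is /d/ (a voiced consonant), it takes -o, giving *irbido*.
*megu*: final sound = /u/, a vowel → -apa → *meguapa*.
The final sound of *mufsahuk* is /k/, which is a voiceless consonant, so the suffix is -ge, giving *mufsahukge*.

irbido, meguapa, mufsahukge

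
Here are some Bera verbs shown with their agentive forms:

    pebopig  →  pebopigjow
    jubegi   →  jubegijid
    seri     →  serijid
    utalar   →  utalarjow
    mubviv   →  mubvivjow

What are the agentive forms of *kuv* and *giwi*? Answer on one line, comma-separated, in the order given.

The pattern is consonant vs. vowel: -jow when the stem ends in a consonant (*pebopig*, *utalar*, *mubviv*); -jid when the stem ends in a vowel (*jubegi*, *seri*).
*kuv* — final sound /v/ (a consonant) → -jow → *kuvjow*.
Since the final sound of *giwi* is /i/ (a vowel), it takes -jid, giving *giwijid*.

kuvjow, giwijid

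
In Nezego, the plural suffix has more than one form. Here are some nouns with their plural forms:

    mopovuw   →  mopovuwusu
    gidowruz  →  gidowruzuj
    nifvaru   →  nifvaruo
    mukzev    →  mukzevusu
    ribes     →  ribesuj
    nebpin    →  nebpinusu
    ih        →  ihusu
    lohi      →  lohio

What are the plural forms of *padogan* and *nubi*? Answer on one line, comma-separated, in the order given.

The suffix is conditioned by the final sound: -uj when the stem ends in a sibilant (*gidowruz*, *ribes*); -usu when the stem ends in a non-sibilant consonant (*mopovuw*, *mukzev*, *nebpin*, *ih*); -o when the stem ends in a vowel (*nifvaru*, *lohi*).
Since the final sound of *padogan* is /n/ (a non-sibilant consonant), it takes -usu, giving *padoganusu*.
*nubi* — final sound /i/ (a vowel) → -o → *nubio*.

padoganusu, nubio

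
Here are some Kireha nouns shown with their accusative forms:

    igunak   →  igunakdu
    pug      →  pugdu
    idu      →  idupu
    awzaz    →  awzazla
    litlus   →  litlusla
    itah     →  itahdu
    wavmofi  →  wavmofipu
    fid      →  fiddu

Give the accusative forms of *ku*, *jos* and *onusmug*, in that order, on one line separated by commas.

kupu, josla, onusmugdu

The pattern is sibilance of the final sound: -la when the stem ends in a sibilant (*awzaz*, *litlus*); -du when the stem ends in a non-sibilant consonant (*igunak*, *pug*, *itah*, *fid*); -pu when the stem ends in a vowel (*idu*, *wavmofi*).
Since the final sound of *ku* is /u/ (a vowel), it takes -pu, giving *kupu*.
Since the final sound of *jos* is /s/ (a sibilant), it takes -la, giving *josla*.
The final sound of *onusmug* is /g/, which is a non-sibilant consonant, so the suffix is -du, giving *onusmugdu*.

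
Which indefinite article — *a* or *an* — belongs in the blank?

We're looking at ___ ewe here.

The indefinite article is chosen by the initial *sound* of the following word, not its spelling.
*ewe* begins with the sound /juː/ (pronounced /juː/) — a consonant sound.
So the article is *a*: We're looking at a ewe here.

a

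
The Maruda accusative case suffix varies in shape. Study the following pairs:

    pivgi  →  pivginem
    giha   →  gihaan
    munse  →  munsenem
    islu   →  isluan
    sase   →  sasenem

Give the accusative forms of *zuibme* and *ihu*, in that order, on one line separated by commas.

zuibmenem, ihuan

The alternation tracks the last vowel of the stem — -nem when the last vowel of the stem is a front vowel (*pivgi*, *munse*, *sase*); -an when the last vowel of the stem is a back vowel (*giha*, *islu*).
*zuibme* — last vowel /e/ (a front vowel) → -nem → *zuibmenem*.
Since the last vowel of *ihu* is /u/ (a back vowel), it takes -an, giving *ihuan*.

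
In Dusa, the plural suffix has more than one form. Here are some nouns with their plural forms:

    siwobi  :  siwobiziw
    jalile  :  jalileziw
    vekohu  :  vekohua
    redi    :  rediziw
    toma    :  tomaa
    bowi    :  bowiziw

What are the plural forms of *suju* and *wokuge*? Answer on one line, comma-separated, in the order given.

The alternation tracks the last vowel of the stem — -ziw when the last vowel of the stem is a front vowel (*siwobi*, *jalile*, *redi*, *bowi*); -a when the last vowel of the stem is a back vowel (*vekohu*, *toma*).
The last vowel of *suju* is /u/, which is a back vowel, so the suffix is -a, giving *sujua*.
*wokuge*: last vowel = /e/, a front vowel → -ziw → *wokugeziw*.

sujua, wokugeziw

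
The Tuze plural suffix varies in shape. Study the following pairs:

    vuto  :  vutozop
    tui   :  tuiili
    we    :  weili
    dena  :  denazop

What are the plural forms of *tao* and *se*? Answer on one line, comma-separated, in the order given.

taozop, seili

Looking at the last vowel of each stem: -ili when the last vowel of the stem is a front vowel (*tui*, *we*); -zop when the last vowel of the stem is a back vowel (*vuto*, *dena*).
*tao* — last vowel /o/ (a back vowel) → -zop → *taozop*.
*se*: last vowel = /e/, a front vowel → -ili → *seili*.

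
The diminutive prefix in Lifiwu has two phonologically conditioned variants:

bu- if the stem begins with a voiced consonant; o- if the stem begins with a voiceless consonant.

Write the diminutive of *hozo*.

ohozo

*hozo* — first consonant /h/ (voiceless) → o- → *ohozo*.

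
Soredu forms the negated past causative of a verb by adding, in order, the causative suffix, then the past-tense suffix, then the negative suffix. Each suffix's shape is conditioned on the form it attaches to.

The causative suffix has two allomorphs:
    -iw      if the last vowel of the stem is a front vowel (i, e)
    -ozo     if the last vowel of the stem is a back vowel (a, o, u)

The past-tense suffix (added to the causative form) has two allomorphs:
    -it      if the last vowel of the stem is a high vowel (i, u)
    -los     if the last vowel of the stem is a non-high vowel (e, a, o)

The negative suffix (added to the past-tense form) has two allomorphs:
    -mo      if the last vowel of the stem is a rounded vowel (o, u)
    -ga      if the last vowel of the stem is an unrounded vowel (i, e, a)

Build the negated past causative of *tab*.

*tab* — last vowel /a/ (a back vowel) → -ozo → *tabozo*.
The causative form *tabozo*: last vowel = /o/, a non-high vowel → -los → *tabozolos*.
The past-tense form *tabozolos* — last vowel /o/ (a rounded vowel) → -mo → *tabozolosmo*.

tabozolosmo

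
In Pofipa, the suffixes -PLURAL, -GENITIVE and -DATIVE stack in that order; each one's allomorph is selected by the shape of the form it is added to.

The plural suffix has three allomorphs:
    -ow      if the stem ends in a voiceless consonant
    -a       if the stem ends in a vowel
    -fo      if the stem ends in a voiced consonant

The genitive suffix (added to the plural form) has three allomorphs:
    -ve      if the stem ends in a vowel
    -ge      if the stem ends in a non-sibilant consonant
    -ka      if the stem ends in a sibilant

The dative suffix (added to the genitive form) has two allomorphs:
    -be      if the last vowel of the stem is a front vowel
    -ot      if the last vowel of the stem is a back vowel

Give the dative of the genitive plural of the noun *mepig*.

mepigfovebe

*mepig*: final sound = /g/, a voiced consonant → -fo → *mepigfo*.
The plural form *mepigfo* — final sound /o/ (a vowel) → -ve → *mepigfove*.
The genitive form *mepigfove* — last vowel /e/ (a front vowel) → -be → *mepigfovebe*.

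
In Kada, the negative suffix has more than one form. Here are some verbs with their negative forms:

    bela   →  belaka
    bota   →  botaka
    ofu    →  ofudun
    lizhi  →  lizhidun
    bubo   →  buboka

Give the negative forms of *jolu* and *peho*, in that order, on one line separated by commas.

joludun, pehoka

Looking at the last vowel of each stem: -dun when the last vowel of the stem is a high vowel (*ofu*, *lizhi*); -ka when the last vowel of the stem is a non-high vowel (*bela*, *bota*, *bubo*).
Since the last vowel of *jolu* is /u/ (a high vowel), it takes -dun, giving *joludun*.
*peho* — last vowel /o/ (a non-high vowel) → -ka → *pehoka*.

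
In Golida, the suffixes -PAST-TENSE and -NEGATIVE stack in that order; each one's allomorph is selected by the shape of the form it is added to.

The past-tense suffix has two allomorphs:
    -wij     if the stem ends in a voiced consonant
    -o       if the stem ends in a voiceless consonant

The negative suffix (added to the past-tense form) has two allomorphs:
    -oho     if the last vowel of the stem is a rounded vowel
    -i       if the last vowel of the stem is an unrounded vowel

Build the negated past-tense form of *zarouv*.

zarouvwiji

Since the final consonant of *zarouv* is /v/ (voiced), it takes -wij, giving *zarouvwij*.
The past-tense form *zarouvwij* — last vowel /i/ (an unrounded vowel) → -i → *zarouvwiji*.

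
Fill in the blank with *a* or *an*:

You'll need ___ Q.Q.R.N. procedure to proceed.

a

The indefinite article is chosen by the initial *sound* of the following word, not its spelling.
The initialism *Q.Q.R.N.* is read letter by letter; the first letter, Q, is pronounced /kjuː/, which begins with a consonant sound.
So the article is *a*: You'll need a Q.Q.R.N. procedure to proceed.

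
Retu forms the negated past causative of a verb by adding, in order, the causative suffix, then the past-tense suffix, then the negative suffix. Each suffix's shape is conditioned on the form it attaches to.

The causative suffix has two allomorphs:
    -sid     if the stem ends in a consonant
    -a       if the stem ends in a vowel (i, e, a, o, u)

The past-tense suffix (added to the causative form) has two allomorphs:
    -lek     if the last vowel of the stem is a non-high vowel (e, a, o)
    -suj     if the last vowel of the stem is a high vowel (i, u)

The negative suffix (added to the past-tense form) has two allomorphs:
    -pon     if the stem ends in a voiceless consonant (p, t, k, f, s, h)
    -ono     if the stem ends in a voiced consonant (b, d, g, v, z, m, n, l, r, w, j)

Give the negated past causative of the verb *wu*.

Since the final sound of *wu* is /u/ (a vowel), it takes -a, giving *wua*.
Since the last vowel of the causative form *wua* is /a/ (a non-high vowel), it takes -lek, giving *wualek*.
The final consonant of the past-tense form *wualek* is /k/, which is voiceless, so the negative suffix is -pon, giving *wualekpon*.

wualekpon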